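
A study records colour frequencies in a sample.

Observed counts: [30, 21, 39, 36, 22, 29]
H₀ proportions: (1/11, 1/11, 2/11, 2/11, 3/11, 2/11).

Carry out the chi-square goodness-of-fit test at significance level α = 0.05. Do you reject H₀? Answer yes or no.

n = 177; E_i = n·p_i = [16.09, 16.09, 32.18, 32.18, 48.27, 32.18]
χ² = (30−16.09)²/16.09 + (21−16.09)²/16.09 + (39−32.18)²/32.18 + (36−32.18)²/32.18 + (22−48.27)²/48.27 + (29−32.18)²/32.18 = 30.0320
df = 5
p-value (upper-tail) = 0.00001
At α=0.05: p < α → reject H₀

reject H₀: yes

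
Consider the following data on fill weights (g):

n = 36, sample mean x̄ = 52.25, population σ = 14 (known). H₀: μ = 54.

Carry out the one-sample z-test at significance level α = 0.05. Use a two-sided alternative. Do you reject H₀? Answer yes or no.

reject H₀: no

SE = σ/√n = 14/√36 = 2.3333
z = (x̄−μ₀)/SE = (52.25−54)/2.3333 = -0.7500
p-value (two-sided) = 0.45325
At α=0.05: p ≥ α → fail to reject H₀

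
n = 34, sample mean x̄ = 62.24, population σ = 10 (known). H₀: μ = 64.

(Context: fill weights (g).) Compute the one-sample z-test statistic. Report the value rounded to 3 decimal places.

SE = σ/√n = 10/√34 = 1.7150
z = (x̄−μ₀)/SE = (62.24−64)/1.7150 = -1.0262

test statistic = -1.026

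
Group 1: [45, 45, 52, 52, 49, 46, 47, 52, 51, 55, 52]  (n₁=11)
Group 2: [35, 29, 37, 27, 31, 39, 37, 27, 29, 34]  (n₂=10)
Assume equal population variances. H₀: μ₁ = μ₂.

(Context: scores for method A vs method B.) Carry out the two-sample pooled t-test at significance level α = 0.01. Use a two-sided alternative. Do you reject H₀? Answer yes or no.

x̄₁=49.636, s₁=3.414, n₁=11
x̄₂=32.500, s₂=4.453, n₂=10
s_p² = [10·3.414² + 9·4.453²]/19 = 15.5287
SE = √(s_p²·(1/11+1/10)) = 1.7218
t = (49.636−32.500)/1.7218 = 9.9526
df = 19
p-value (two-sided) = 0.00000
At α=0.01: p < α → reject H₀

reject H₀: yes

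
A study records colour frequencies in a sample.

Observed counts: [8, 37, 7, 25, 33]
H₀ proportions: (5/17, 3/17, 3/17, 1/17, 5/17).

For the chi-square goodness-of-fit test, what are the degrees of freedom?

df = k − 1 = 5 − 1 = 4

degrees of freedom = 4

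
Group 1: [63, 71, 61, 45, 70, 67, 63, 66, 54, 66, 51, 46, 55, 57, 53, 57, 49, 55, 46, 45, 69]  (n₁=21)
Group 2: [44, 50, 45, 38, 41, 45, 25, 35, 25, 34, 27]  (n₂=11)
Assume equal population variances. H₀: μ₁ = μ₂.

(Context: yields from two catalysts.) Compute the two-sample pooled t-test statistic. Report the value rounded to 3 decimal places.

test statistic = 6.286

x̄₁=57.571, s₁=8.704, n₁=21
x̄₂=37.182, s₂=8.739, n₂=11
s_p² = [20·8.704² + 10·8.739²]/30 = 75.9593
SE = √(s_p²·(1/21+1/11)) = 3.2438
t = (57.571−37.182)/3.2438 = 6.2856
df = 30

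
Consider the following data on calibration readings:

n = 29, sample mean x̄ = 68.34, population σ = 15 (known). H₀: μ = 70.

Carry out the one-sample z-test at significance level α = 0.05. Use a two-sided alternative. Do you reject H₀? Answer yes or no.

SE = σ/√n = 15/√29 = 2.7854
z = (x̄−μ₀)/SE = (68.34−70)/2.7854 = -0.5960
p-value (two-sided) = 0.55120
At α=0.05: p ≥ α → fail to reject H₀

reject H₀: no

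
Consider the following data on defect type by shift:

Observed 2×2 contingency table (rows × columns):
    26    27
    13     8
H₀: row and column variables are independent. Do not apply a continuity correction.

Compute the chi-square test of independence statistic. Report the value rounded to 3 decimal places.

test statistic = 0.996

Row totals [53, 21], col totals [39, 35], n=74
χ² = (26−27.93)²/27.93 + (27−25.07)²/25.07 + (13−11.07)²/11.07 + (8−9.93)²/9.93 = 0.9960
df = 1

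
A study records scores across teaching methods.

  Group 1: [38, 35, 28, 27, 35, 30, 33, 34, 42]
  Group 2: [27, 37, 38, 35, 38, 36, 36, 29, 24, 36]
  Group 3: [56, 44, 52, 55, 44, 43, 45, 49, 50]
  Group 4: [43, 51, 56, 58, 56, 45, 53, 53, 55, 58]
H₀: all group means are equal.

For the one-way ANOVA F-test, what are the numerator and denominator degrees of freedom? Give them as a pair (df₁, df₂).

k = 4 groups, N = 38 total
df = (k−1, N−k) = (4−1, 38−4) = (3, 34)

degrees of freedom = [3, 34]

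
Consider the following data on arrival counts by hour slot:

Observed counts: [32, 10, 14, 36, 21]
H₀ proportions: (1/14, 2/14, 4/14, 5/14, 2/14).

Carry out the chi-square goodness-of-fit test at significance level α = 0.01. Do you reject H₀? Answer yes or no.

reject H₀: yes

n = 113; E_i = n·p_i = [8.07, 16.14, 32.29, 40.36, 16.14]
χ² = (32−8.07)²/8.07 + (10−16.14)²/16.14 + (14−32.29)²/32.29 + (36−40.36)²/40.36 + (21−16.14)²/16.14 = 85.5646
df = 4
p-value (upper-tail) = 0.00000
At α=0.01: p < α → reject H₀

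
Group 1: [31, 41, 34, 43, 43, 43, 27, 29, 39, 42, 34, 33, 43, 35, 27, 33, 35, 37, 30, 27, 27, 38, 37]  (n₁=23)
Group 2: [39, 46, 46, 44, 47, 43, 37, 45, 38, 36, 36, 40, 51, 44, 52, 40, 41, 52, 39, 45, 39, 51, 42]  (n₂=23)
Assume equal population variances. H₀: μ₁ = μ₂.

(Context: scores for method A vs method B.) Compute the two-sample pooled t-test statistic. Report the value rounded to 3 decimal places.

x̄₁=35.130, s₁=5.707, n₁=23
x̄₂=43.174, s₂=5.060, n₂=23
s_p² = [22·5.707² + 22·5.060²]/44 = 29.0889
SE = √(s_p²·(1/23+1/23)) = 1.5904
t = (35.130−43.174)/1.5904 = -5.0574
df = 44

test statistic = -5.057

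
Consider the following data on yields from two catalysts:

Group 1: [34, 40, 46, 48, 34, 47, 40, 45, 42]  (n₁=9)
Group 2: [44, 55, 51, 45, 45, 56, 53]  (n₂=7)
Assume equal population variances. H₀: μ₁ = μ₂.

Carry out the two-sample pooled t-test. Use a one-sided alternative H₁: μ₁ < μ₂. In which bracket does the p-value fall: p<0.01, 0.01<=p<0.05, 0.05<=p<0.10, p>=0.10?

x̄₁=41.778, s₁=5.263, n₁=9
x̄₂=49.857, s₂=5.113, n₂=7
s_p² = [8·5.263² + 6·5.113²]/14 = 27.0295
SE = √(s_p²·(1/9+1/7)) = 2.6200
t = (41.778−49.857)/2.6200 = -3.0837
df = 14
p-value (one-sided, H₁ less) = 0.00405
→ bracket: p<0.01

p-value bracket: p<0.01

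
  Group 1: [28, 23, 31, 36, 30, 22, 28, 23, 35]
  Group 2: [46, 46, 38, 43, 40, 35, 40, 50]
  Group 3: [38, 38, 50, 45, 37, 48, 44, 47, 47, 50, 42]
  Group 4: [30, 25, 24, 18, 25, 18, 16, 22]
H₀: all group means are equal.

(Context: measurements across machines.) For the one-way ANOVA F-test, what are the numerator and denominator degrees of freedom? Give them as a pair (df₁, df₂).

degrees of freedom = [3, 32]

k = 4 groups, N = 36 total
df = (k−1, N−k) = (4−1, 36−4) = (3, 32)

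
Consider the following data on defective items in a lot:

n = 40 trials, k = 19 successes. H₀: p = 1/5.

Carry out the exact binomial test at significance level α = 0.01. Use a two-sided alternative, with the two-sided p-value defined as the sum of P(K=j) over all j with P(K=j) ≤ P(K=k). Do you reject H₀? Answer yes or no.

Exact binomial: n=40, k=19, p₀=1/5=0.2000
P(X=j) = C(n,j)·p₀^j·(1−p₀)^(n−j); p = Σ P(X=j) over j with P(X=j) ≤ P(X=19)
p-value (two-sided) = 0.00009
At α=0.01: p < α → reject H₀

reject H₀: yes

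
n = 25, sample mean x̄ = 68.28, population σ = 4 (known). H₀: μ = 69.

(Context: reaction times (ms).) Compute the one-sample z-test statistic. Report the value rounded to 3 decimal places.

test statistic = -0.900

SE = σ/√n = 4/√25 = 0.8000
z = (x̄−μ₀)/SE = (68.28−69)/0.8000 = -0.9000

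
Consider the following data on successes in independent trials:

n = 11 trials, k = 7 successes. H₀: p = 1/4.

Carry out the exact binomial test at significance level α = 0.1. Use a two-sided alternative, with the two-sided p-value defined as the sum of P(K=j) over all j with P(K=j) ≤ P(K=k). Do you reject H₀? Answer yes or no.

reject H₀: yes

Exact binomial: n=11, k=7, p₀=1/4=0.2500
P(X=j) = C(n,j)·p₀^j·(1−p₀)^(n−j); p = Σ P(X=j) over j with P(X=j) ≤ P(X=7)
p-value (two-sided) = 0.00756
At α=0.1: p < α → reject H₀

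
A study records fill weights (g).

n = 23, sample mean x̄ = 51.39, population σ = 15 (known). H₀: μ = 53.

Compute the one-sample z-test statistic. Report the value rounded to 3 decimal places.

test statistic = -0.515

SE = σ/√n = 15/√23 = 3.1277
z = (x̄−μ₀)/SE = (51.39−53)/3.1277 = -0.5148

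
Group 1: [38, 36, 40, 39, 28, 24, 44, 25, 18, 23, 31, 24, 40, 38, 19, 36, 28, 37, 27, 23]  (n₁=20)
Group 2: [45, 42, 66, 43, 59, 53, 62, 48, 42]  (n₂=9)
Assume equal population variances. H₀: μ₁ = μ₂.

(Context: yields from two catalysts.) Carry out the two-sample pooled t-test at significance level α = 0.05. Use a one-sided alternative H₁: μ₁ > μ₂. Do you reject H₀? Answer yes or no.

x̄₁=30.900, s₁=7.907, n₁=20
x̄₂=51.111, s₂=9.253, n₂=9
s_p² = [19·7.907² + 8·9.253²]/27 = 69.3588
SE = √(s_p²·(1/20+1/9)) = 3.3428
t = (30.900−51.111)/3.3428 = -6.0461
df = 27
p-value (one-sided, H₁ greater) = 1.00000
At α=0.05: p ≥ α → fail to reject H₀

reject H₀: no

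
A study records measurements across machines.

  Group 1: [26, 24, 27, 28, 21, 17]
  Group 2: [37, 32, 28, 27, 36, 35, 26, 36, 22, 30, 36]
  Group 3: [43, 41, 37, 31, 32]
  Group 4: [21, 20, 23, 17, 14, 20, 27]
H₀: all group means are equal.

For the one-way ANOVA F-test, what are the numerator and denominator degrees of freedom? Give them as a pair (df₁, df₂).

k = 4 groups, N = 29 total
df = (k−1, N−k) = (4−1, 29−4) = (3, 25)

degrees of freedom = [3, 25]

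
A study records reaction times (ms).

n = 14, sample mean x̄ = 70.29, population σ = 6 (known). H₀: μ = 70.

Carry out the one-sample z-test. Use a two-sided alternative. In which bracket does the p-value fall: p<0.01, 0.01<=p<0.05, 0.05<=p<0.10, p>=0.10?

p-value bracket: p>=0.10

SE = σ/√n = 6/√14 = 1.6036
z = (x̄−μ₀)/SE = (70.29−70)/1.6036 = 0.1808
p-value (two-sided) = 0.85649
→ bracket: p>=0.10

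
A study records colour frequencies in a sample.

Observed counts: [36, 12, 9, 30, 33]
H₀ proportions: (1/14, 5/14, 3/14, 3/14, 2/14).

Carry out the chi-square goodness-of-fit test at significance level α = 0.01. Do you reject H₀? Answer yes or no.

n = 120; E_i = n·p_i = [8.57, 42.86, 25.71, 25.71, 17.14]
χ² = (36−8.57)²/8.57 + (12−42.86)²/42.86 + (9−25.71)²/25.71 + (30−25.71)²/25.71 + (33−17.14)²/17.14 = 136.2350
df = 4
p-value (upper-tail) = 0.00000
At α=0.01: p < α → reject H₀

reject H₀: yes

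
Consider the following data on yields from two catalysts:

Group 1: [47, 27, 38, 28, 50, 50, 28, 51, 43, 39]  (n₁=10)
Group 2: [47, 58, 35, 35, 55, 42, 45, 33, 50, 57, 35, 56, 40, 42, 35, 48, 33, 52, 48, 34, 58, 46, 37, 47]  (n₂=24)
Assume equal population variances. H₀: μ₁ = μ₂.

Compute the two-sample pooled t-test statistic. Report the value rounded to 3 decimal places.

test statistic = -1.308

x̄₁=40.100, s₁=9.666, n₁=10
x̄₂=44.500, s₂=8.633, n₂=24
s_p² = [9·9.666² + 23·8.633²]/32 = 79.8406
SE = √(s_p²·(1/10+1/24)) = 3.3631
t = (40.100−44.500)/3.3631 = -1.3083
df = 32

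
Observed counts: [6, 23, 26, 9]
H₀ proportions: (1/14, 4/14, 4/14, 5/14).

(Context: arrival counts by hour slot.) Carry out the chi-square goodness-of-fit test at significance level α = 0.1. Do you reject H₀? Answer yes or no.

reject H₀: yes

n = 64; E_i = n·p_i = [4.57, 18.29, 18.29, 22.86]
χ² = (6−4.57)²/4.57 + (23−18.29)²/18.29 + (26−18.29)²/18.29 + (9−22.86)²/22.86 = 13.3172
df = 3
p-value (upper-tail) = 0.00400
At α=0.1: p < α → reject H₀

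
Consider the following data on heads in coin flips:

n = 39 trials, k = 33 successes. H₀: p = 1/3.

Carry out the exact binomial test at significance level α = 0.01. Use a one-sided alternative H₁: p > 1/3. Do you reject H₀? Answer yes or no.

Exact binomial: n=39, k=33, p₀=1/3=0.3333
P(X≥33) from Σ C(n,i)·p₀^i·(1−p₀)^(n−i)
p-value (one-sided, H₁ greater) = 0.00000
At α=0.01: p < α → reject H₀

reject H₀: yes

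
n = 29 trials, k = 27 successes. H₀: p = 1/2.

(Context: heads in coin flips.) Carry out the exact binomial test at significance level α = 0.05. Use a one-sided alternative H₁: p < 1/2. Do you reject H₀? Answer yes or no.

reject H₀: no

Exact binomial: n=29, k=27, p₀=1/2=0.5000
P(X≤27) from Σ C(n,i)·p₀^i·(1−p₀)^(n−i)
p-value (one-sided, H₁ less) = 1.00000
At α=0.05: p ≥ α → fail to reject H₀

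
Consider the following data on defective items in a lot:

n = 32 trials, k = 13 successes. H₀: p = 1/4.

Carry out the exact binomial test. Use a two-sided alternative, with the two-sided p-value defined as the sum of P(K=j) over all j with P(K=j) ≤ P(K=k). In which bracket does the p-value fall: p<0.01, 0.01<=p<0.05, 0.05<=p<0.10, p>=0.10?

Exact binomial: n=32, k=13, p₀=1/4=0.2500
P(X=j) = C(n,j)·p₀^j·(1−p₀)^(n−j); p = Σ P(X=j) over j with P(X=j) ≤ P(X=13)
p-value (two-sided) = 0.06291
→ bracket: 0.05<=p<0.10

p-value bracket: 0.05<=p<0.10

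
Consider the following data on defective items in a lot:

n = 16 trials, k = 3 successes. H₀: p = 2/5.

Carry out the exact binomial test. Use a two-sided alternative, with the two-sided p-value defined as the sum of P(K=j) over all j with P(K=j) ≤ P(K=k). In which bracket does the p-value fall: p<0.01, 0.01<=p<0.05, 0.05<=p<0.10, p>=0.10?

Exact binomial: n=16, k=3, p₀=2/5=0.4000
P(X=j) = C(n,j)·p₀^j·(1−p₀)^(n−j); p = Σ P(X=j) over j with P(X=j) ≤ P(X=3)
p-value (two-sided) = 0.12347
→ bracket: p>=0.10

p-value bracket: p>=0.10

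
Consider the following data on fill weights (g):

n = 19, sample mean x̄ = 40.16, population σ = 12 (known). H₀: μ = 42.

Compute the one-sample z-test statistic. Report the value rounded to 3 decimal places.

SE = σ/√n = 12/√19 = 2.7530
z = (x̄−μ₀)/SE = (40.16−42)/2.7530 = -0.6684

test statistic = -0.668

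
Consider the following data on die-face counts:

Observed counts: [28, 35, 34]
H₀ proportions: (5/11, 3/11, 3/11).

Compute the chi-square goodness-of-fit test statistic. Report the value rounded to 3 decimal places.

test statistic = 10.785

n = 97; E_i = n·p_i = [44.09, 26.45, 26.45]
χ² = (28−44.09)²/44.09 + (35−26.45)²/26.45 + (34−26.45)²/26.45 = 10.7849
df = 2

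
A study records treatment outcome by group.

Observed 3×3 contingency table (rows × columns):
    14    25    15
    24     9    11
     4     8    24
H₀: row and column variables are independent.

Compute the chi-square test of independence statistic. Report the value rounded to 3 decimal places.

test statistic = 30.653

Row totals [54, 44, 36], col totals [42, 42, 50], n=134
χ² = (14−16.93)²/16.93 + (25−16.93)²/16.93 + (15−20.15)²/20.15 + (24−13.79)²/13.79 + (9−13.79)²/13.79 + (11−16.42)²/16.42 + (4−11.28)²/11.28 + (8−11.28)²/11.28 + (24−13.43)²/13.43 = 30.6533
df = 4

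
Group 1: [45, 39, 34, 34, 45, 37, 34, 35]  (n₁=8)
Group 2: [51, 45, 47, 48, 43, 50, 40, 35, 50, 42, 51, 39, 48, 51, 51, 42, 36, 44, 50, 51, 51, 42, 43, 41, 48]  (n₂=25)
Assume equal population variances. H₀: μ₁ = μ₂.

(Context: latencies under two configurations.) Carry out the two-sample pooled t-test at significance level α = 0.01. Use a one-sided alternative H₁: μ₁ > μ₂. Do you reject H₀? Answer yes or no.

x̄₁=37.875, s₁=4.734, n₁=8
x̄₂=45.560, s₂=5.034, n₂=25
s_p² = [7·4.734² + 24·5.034²]/31 = 24.6785
SE = √(s_p²·(1/8+1/25)) = 2.0179
t = (37.875−45.560)/2.0179 = -3.8084
df = 31
p-value (one-sided, H₁ greater) = 0.99969
At α=0.01: p ≥ α → fail to reject H₀

reject H₀: no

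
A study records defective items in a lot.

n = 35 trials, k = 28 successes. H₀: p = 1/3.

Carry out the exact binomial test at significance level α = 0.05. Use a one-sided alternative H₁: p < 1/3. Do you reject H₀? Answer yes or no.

Exact binomial: n=35, k=28, p₀=1/3=0.3333
P(X≤28) from Σ C(n,i)·p₀^i·(1−p₀)^(n−i)
p-value (one-sided, H₁ less) = 1.00000
At α=0.05: p ≥ α → fail to reject H₀

reject H₀: no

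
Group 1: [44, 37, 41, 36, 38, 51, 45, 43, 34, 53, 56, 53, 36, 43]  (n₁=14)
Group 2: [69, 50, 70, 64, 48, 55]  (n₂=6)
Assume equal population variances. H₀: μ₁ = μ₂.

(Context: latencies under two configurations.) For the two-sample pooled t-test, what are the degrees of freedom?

degrees of freedom = 18

df = n₁ + n₂ − 2 = 14 + 6 − 2 = 18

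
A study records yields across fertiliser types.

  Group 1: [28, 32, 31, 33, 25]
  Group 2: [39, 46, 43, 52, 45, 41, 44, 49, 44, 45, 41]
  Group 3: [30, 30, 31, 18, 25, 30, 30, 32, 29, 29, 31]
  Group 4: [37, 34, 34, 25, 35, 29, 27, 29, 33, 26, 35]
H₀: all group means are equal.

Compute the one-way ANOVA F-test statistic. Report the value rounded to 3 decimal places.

test statistic = 37.494

Group means [29.80, 44.45, 28.64, 31.27], grand mean 34.132
SSB = Σnᵢ(x̄ᵢ−x̄)² = 1688.088; SSW = ΣΣ(x−x̄ᵢ)² = 510.255
MSB = 1688.088/3 = 562.6959; MSW = 510.255/34 = 15.0075
F = MSB/MSW = 37.4943
df = (3, 34)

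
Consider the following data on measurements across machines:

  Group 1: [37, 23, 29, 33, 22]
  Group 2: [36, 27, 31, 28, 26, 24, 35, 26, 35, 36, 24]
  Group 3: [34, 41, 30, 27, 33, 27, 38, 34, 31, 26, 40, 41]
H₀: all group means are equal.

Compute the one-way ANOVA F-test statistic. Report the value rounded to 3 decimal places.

Group means [28.80, 29.82, 33.50], grand mean 31.214
SSB = Σnᵢ(x̄ᵢ−x̄)² = 113.278; SSW = ΣΣ(x−x̄ᵢ)² = 739.436
MSB = 113.278/2 = 56.6390; MSW = 739.436/25 = 29.5775
F = MSB/MSW = 1.9149
df = (2, 25)

test statistic = 1.915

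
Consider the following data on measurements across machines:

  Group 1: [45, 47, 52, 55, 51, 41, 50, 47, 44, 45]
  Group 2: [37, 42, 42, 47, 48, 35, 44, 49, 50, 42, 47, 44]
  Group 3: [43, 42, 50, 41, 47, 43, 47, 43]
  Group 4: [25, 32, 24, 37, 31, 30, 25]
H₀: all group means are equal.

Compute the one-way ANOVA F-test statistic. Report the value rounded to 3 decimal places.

test statistic = 28.756

Group means [47.70, 43.92, 44.50, 29.14], grand mean 42.270
SSB = Σnᵢ(x̄ᵢ−x̄)² = 1573.423; SSW = ΣΣ(x−x̄ᵢ)² = 601.874
MSB = 1573.423/3 = 524.4745; MSW = 601.874/33 = 18.2386
F = MSB/MSW = 28.7563
df = (3, 33)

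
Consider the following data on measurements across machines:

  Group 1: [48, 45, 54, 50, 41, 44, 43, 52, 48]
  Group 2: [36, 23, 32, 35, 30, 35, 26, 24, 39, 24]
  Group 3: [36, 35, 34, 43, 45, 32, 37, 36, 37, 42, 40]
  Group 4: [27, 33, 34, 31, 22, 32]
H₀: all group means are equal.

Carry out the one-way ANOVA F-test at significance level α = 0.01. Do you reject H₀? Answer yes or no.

reject H₀: yes

Group means [47.22, 30.40, 37.91, 29.83], grand mean 36.806
SSB = Σnᵢ(x̄ᵢ−x̄)² = 1691.941; SSW = ΣΣ(x−x̄ᵢ)² = 723.698
MSB = 1691.941/3 = 563.9803; MSW = 723.698/32 = 22.6156
F = MSB/MSW = 24.9377
df = (3, 32)
p-value (upper-tail) = 0.00000
At α=0.01: p < α → reject H₀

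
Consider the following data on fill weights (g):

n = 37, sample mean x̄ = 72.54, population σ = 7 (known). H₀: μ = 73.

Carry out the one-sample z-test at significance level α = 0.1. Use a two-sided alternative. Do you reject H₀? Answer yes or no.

SE = σ/√n = 7/√37 = 1.1508
z = (x̄−μ₀)/SE = (72.54−73)/1.1508 = -0.3997
p-value (two-sided) = 0.68936
At α=0.1: p ≥ α → fail to reject H₀

reject H₀: no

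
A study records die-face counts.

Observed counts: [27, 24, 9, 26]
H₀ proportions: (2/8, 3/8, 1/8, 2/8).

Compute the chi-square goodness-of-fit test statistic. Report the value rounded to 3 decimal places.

test statistic = 4.744

n = 86; E_i = n·p_i = [21.50, 32.25, 10.75, 21.50]
χ² = (27−21.50)²/21.50 + (24−32.25)²/32.25 + (9−10.75)²/10.75 + (26−21.50)²/21.50 = 4.7442
df = 3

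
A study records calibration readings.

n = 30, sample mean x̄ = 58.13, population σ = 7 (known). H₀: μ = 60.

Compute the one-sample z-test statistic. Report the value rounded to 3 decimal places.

SE = σ/√n = 7/√30 = 1.2780
z = (x̄−μ₀)/SE = (58.13−60)/1.2780 = -1.4632

test statistic = -1.463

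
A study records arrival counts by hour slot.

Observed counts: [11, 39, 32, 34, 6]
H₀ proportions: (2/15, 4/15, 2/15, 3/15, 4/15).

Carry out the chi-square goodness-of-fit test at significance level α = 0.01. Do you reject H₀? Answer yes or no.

reject H₀: yes

n = 122; E_i = n·p_i = [16.27, 32.53, 16.27, 24.40, 32.53]
χ² = (11−16.27)²/16.27 + (39−32.53)²/32.53 + (32−16.27)²/16.27 + (34−24.40)²/24.40 + (6−32.53)²/32.53 = 43.6250
df = 4
p-value (upper-tail) = 0.00000
At α=0.01: p < α → reject H₀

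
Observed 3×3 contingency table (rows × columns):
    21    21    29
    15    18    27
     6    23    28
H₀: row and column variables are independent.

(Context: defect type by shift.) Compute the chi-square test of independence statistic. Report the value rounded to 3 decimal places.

test statistic = 7.252

Row totals [71, 60, 57], col totals [42, 62, 84], n=188
χ² = (21−15.86)²/15.86 + (21−23.41)²/23.41 + (29−31.72)²/31.72 + (15−13.40)²/13.40 + (18−19.79)²/19.79 + (27−26.81)²/26.81 + (6−12.73)²/12.73 + (23−18.80)²/18.80 + (28−25.47)²/25.47 = 7.2523
df = 4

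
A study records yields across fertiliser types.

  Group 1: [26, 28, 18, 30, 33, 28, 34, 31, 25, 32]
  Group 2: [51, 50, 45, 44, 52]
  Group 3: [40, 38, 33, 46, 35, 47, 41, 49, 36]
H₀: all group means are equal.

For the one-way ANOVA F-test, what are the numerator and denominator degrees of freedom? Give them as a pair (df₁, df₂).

degrees of freedom = [2, 21]

k = 3 groups, N = 24 total
df = (k−1, N−k) = (3−1, 24−3) = (2, 21)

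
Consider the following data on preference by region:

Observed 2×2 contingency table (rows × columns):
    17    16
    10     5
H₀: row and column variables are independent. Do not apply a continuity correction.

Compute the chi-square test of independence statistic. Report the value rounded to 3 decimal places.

test statistic = 0.962

Row totals [33, 15], col totals [27, 21], n=48
χ² = (17−18.56)²/18.56 + (16−14.44)²/14.44 + (10−8.44)²/8.44 + (5−6.56)²/6.56 = 0.9620
df = 1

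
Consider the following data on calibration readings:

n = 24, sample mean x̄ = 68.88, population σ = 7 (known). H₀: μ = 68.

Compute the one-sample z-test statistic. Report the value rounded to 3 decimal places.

SE = σ/√n = 7/√24 = 1.4289
z = (x̄−μ₀)/SE = (68.88−68)/1.4289 = 0.6159

test statistic = 0.616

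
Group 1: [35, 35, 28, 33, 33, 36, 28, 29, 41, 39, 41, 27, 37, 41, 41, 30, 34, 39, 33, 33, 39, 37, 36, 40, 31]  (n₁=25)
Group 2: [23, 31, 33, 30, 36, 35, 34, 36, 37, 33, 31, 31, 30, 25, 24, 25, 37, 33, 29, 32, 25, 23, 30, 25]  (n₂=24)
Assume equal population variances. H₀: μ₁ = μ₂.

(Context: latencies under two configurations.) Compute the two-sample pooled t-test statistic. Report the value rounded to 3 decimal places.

test statistic = 3.644

x̄₁=35.040, s₁=4.486, n₁=25
x̄₂=30.333, s₂=4.556, n₂=24
s_p² = [24·4.486² + 23·4.556²]/47 = 20.4318
SE = √(s_p²·(1/25+1/24)) = 1.2917
t = (35.040−30.333)/1.2917 = 3.6437
df = 47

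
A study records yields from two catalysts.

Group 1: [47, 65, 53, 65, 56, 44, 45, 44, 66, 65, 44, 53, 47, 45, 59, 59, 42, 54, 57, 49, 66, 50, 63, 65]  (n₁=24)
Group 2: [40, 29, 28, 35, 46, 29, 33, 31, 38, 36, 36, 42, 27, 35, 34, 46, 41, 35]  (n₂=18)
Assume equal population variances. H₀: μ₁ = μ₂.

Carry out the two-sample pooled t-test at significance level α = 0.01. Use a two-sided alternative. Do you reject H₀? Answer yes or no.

x̄₁=54.292, s₁=8.498, n₁=24
x̄₂=35.611, s₂=5.751, n₂=18
s_p² = [23·8.498² + 17·5.751²]/40 = 55.5809
SE = √(s_p²·(1/24+1/18)) = 2.3246
t = (54.292−35.611)/2.3246 = 8.0361
df = 40
p-value (two-sided) = 0.00000
At α=0.01: p < α → reject H₀

reject H₀: yes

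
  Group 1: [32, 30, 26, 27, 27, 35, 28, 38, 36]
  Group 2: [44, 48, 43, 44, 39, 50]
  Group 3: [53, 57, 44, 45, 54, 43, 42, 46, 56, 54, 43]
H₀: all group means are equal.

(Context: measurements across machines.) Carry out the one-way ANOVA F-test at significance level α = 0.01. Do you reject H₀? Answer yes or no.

reject H₀: yes

Group means [31.00, 44.67, 48.82], grand mean 41.692
SSB = Σnᵢ(x̄ᵢ−x̄)² = 1640.569; SSW = ΣΣ(x−x̄ᵢ)² = 582.970
MSB = 1640.569/2 = 820.2844; MSW = 582.970/23 = 25.3465
F = MSB/MSW = 32.3628
df = (2, 23)
p-value (upper-tail) = 0.00000
At α=0.01: p < α → reject H₀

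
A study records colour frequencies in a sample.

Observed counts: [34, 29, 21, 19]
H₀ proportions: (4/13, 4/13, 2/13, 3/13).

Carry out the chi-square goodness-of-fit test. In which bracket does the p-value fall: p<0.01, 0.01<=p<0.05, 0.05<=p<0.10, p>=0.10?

p-value bracket: p>=0.10

n = 103; E_i = n·p_i = [31.69, 31.69, 15.85, 23.77]
χ² = (34−31.69)²/31.69 + (29−31.69)²/31.69 + (21−15.85)²/15.85 + (19−23.77)²/23.77 = 3.0299
df = 3
p-value (upper-tail) = 0.38703
→ bracket: p>=0.10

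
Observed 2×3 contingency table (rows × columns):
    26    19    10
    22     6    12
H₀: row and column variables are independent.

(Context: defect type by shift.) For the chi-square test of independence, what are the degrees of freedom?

degrees of freedom = 2

df = (r−1)(c−1) = (2−1)·(3−1) = 2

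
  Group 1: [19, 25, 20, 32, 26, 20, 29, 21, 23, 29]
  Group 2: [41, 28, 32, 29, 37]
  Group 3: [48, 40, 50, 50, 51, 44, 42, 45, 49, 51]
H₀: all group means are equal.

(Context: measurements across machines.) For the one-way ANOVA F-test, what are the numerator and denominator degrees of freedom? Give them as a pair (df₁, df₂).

k = 3 groups, N = 25 total
df = (k−1, N−k) = (3−1, 25−3) = (2, 22)

degrees of freedom = [2, 22]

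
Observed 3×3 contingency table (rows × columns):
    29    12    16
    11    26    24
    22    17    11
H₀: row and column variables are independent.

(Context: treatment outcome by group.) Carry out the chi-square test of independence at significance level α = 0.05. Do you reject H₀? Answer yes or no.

Row totals [57, 61, 50], col totals [62, 55, 51], n=168
χ² = (29−21.04)²/21.04 + (12−18.66)²/18.66 + (16−17.30)²/17.30 + (11−22.51)²/22.51 + (26−19.97)²/19.97 + (24−18.52)²/18.52 + (22−18.45)²/18.45 + (17−16.37)²/16.37 + (11−15.18)²/15.18 = 16.6781
df = 4
p-value (upper-tail) = 0.00223
At α=0.05: p < α → reject H₀

reject H₀: yes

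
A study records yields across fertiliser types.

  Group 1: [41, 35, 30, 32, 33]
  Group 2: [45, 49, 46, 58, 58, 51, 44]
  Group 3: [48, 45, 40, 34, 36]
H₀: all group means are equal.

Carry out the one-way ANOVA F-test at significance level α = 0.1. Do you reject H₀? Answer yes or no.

Group means [34.20, 50.14, 40.60], grand mean 42.647
SSB = Σnᵢ(x̄ᵢ−x̄)² = 771.025; SSW = ΣΣ(x−x̄ᵢ)² = 416.857
MSB = 771.025/2 = 385.5126; MSW = 416.857/14 = 29.7755
F = MSB/MSW = 12.9473
df = (2, 14)
p-value (upper-tail) = 0.00066
At α=0.1: p < α → reject H₀

reject H₀: yes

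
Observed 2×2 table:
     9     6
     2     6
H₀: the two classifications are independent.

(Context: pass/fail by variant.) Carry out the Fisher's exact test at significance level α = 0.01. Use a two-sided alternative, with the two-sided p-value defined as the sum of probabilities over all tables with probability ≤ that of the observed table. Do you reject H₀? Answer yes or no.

reject H₀: no

Margins: r₁=15, r₂=8, c₁=11, c₂=12, n=23
p_obs = C(15,9)·C(8,2)/C(23,11); sum pmf over tables with pmf ≤ p_obs
p-value (two-sided) = 0.19303
At α=0.01: p ≥ α → fail to reject H₀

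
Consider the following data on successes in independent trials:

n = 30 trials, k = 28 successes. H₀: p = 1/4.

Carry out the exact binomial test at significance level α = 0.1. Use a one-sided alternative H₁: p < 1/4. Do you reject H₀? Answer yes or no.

reject H₀: no

Exact binomial: n=30, k=28, p₀=1/4=0.2500
P(X≤28) from Σ C(n,i)·p₀^i·(1−p₀)^(n−i)
p-value (one-sided, H₁ less) = 1.00000
At α=0.1: p ≥ α → fail to reject H₀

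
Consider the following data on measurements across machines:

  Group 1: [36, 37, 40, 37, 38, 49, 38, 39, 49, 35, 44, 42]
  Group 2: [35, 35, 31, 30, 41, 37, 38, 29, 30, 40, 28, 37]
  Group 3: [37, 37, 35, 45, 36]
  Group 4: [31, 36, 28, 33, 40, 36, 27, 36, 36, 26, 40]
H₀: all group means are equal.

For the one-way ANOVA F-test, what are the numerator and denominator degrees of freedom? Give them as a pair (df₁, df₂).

k = 4 groups, N = 40 total
df = (k−1, N−k) = (4−1, 40−4) = (3, 36)

degrees of freedom = [3, 36]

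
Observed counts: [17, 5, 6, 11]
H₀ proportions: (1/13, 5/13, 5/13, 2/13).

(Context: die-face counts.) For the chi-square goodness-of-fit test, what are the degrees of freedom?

df = k − 1 = 4 − 1 = 3

degrees of freedom = 3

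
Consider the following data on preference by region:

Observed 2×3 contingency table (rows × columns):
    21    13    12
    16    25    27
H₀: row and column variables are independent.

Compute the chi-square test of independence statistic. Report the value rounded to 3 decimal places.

Row totals [46, 68], col totals [37, 38, 39], n=114
χ² = (21−14.93)²/14.93 + (13−15.33)²/15.33 + (12−15.74)²/15.74 + (16−22.07)²/22.07 + (25−22.67)²/22.67 + (27−23.26)²/23.26 = 6.2204
df = 2

test statistic = 6.220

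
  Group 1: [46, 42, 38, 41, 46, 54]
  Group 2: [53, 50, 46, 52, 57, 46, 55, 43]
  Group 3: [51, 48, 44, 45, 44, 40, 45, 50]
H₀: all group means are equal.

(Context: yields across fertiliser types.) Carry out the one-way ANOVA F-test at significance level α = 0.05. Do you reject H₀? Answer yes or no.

reject H₀: no

Group means [44.50, 50.25, 45.88], grand mean 47.091
SSB = Σnᵢ(x̄ᵢ−x̄)² = 131.943; SSW = ΣΣ(x−x̄ᵢ)² = 413.875
MSB = 131.943/2 = 65.9716; MSW = 413.875/19 = 21.7829
F = MSB/MSW = 3.0286
df = (2, 19)
p-value (upper-tail) = 0.07216
At α=0.05: p ≥ α → fail to reject H₀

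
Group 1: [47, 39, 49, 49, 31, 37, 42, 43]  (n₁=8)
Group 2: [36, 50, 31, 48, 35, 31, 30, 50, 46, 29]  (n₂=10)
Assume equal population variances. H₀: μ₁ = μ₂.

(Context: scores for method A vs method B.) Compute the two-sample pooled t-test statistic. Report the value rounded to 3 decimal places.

test statistic = 0.948

x̄₁=42.125, s₁=6.312, n₁=8
x̄₂=38.600, s₂=8.847, n₂=10
s_p² = [7·6.312² + 9·8.847²]/16 = 61.4547
SE = √(s_p²·(1/8+1/10)) = 3.7185
t = (42.125−38.600)/3.7185 = 0.9480
df = 16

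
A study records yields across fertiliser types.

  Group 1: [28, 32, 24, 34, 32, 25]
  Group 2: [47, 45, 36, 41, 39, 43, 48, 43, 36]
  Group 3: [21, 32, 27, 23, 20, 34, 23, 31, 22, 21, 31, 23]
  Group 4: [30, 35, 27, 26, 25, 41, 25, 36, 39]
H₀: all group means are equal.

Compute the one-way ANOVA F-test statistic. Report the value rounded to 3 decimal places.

Group means [29.17, 42.00, 25.67, 31.56], grand mean 31.806
SSB = Σnᵢ(x̄ᵢ−x̄)² = 1429.917; SSW = ΣΣ(x−x̄ᵢ)² = 833.722
MSB = 1429.917/3 = 476.6389; MSW = 833.722/32 = 26.0538
F = MSB/MSW = 18.2944
df = (3, 32)

test statistic = 18.294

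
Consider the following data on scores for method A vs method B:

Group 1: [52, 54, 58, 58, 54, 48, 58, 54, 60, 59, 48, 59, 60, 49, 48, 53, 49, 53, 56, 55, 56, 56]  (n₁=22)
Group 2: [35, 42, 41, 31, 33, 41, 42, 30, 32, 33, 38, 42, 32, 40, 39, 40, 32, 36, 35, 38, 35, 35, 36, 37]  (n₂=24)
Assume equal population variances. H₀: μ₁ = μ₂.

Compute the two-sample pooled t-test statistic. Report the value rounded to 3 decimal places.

x̄₁=54.409, s₁=4.043, n₁=22
x̄₂=36.458, s₂=3.811, n₂=24
s_p² = [21·4.043² + 23·3.811²]/44 = 15.3926
SE = √(s_p²·(1/22+1/24)) = 1.1580
t = (54.409−36.458)/1.1580 = 15.5012
df = 44

test statistic = 15.501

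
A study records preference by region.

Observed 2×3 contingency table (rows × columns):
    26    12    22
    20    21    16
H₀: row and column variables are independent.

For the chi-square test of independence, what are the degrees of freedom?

df = (r−1)(c−1) = (2−1)·(3−1) = 2

degrees of freedom = 2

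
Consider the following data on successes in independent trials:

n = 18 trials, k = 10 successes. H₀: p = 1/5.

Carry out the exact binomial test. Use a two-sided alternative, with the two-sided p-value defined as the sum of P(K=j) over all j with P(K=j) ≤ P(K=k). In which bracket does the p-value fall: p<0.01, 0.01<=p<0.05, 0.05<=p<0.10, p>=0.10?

p-value bracket: p<0.01

Exact binomial: n=18, k=10, p₀=1/5=0.2000
P(X=j) = C(n,j)·p₀^j·(1−p₀)^(n−j); p = Σ P(X=j) over j with P(X=j) ≤ P(X=10)
p-value (two-sided) = 0.00091
→ bracket: p<0.01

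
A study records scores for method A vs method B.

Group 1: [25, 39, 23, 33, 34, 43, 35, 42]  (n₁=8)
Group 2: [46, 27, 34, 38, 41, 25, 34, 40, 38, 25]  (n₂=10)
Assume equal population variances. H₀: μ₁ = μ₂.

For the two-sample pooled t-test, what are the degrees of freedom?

df = n₁ + n₂ − 2 = 8 + 10 − 2 = 16

degrees of freedom = 16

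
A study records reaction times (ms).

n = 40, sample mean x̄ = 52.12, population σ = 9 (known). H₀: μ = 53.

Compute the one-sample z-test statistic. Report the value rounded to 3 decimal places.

test statistic = -0.618

SE = σ/√n = 9/√40 = 1.4230
z = (x̄−μ₀)/SE = (52.12−53)/1.4230 = -0.6184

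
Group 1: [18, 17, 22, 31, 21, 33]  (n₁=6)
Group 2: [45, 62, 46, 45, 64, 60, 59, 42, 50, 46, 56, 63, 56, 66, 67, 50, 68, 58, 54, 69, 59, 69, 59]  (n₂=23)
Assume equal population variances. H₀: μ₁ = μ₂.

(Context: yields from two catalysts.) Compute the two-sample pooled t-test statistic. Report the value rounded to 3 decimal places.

x̄₁=23.667, s₁=6.743, n₁=6
x̄₂=57.087, s₂=8.490, n₂=23
s_p² = [5·6.743² + 22·8.490²]/27 = 67.1541
SE = √(s_p²·(1/6+1/23)) = 3.7566
t = (23.667−57.087)/3.7566 = -8.8964
df = 27

test statistic = -8.896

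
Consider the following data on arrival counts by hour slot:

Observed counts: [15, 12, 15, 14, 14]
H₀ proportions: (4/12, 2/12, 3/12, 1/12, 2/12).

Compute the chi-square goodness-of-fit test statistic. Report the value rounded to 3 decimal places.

n = 70; E_i = n·p_i = [23.33, 11.67, 17.50, 5.83, 11.67]
χ² = (15−23.33)²/23.33 + (12−11.67)²/11.67 + (15−17.50)²/17.50 + (14−5.83)²/5.83 + (14−11.67)²/11.67 = 15.2429
df = 4

test statistic = 15.243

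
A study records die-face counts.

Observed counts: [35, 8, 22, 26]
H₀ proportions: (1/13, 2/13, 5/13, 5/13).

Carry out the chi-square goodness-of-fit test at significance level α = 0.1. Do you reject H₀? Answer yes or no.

n = 91; E_i = n·p_i = [7.00, 14.00, 35.00, 35.00]
χ² = (35−7.00)²/7.00 + (8−14.00)²/14.00 + (22−35.00)²/35.00 + (26−35.00)²/35.00 = 121.7143
df = 3
p-value (upper-tail) = 0.00000
At α=0.1: p < α → reject H₀

reject H₀: yes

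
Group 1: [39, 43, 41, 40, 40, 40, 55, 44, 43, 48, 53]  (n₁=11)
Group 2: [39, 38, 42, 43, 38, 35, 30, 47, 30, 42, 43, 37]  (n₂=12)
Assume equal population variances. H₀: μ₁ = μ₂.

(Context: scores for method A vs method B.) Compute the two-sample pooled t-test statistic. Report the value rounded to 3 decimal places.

x̄₁=44.182, s₁=5.492, n₁=11
x̄₂=38.667, s₂=5.193, n₂=12
s_p² = [10·5.492² + 11·5.193²]/21 = 28.4906
SE = √(s_p²·(1/11+1/12)) = 2.2281
t = (44.182−38.667)/2.2281 = 2.4753
df = 21

test statistic = 2.475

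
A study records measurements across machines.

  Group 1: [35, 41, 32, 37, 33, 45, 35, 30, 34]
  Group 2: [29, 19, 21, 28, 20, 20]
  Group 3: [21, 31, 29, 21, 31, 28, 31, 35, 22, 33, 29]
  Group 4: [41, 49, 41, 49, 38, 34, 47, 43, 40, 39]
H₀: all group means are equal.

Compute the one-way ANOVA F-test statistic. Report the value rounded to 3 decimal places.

test statistic = 25.854

Group means [35.78, 22.83, 28.27, 42.10], grand mean 33.083
SSB = Σnᵢ(x̄ᵢ−x̄)² = 1763.279; SSW = ΣΣ(x−x̄ᵢ)² = 727.471
MSB = 1763.279/3 = 587.7598; MSW = 727.471/32 = 22.7335
F = MSB/MSW = 25.8544
df = (3, 32)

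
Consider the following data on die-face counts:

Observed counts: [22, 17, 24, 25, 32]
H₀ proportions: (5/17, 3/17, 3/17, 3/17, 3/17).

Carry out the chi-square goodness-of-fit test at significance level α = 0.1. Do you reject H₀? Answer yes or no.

reject H₀: yes

n = 120; E_i = n·p_i = [35.29, 21.18, 21.18, 21.18, 21.18]
χ² = (22−35.29)²/35.29 + (17−21.18)²/21.18 + (24−21.18)²/21.18 + (25−21.18)²/21.18 + (32−21.18)²/21.18 = 12.4300
df = 4
p-value (upper-tail) = 0.01442
At α=0.1: p < α → reject H₀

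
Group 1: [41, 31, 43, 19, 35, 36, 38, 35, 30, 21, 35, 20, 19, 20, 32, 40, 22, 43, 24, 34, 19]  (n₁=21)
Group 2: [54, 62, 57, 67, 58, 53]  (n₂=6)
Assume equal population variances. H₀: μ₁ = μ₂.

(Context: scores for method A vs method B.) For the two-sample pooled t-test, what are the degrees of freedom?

df = n₁ + n₂ − 2 = 21 + 6 − 2 = 25

degrees of freedom = 25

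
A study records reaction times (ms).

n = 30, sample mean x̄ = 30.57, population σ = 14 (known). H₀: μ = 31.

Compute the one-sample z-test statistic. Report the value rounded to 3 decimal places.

test statistic = -0.168

SE = σ/√n = 14/√30 = 2.5560
z = (x̄−μ₀)/SE = (30.57−31)/2.5560 = -0.1682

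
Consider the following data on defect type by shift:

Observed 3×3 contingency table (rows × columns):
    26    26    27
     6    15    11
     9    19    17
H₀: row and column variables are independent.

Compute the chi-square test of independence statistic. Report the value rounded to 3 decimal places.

test statistic = 4.189

Row totals [79, 32, 45], col totals [41, 60, 55], n=156
χ² = (26−20.76)²/20.76 + (26−30.38)²/30.38 + (27−27.85)²/27.85 + (6−8.41)²/8.41 + (15−12.31)²/12.31 + (11−11.28)²/11.28 + (9−11.83)²/11.83 + (19−17.31)²/17.31 + (17−15.87)²/15.87 = 4.1889
df = 4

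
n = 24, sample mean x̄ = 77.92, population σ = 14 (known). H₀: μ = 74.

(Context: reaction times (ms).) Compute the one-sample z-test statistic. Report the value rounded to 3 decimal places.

SE = σ/√n = 14/√24 = 2.8577
z = (x̄−μ₀)/SE = (77.92−74)/2.8577 = 1.3717

test statistic = 1.372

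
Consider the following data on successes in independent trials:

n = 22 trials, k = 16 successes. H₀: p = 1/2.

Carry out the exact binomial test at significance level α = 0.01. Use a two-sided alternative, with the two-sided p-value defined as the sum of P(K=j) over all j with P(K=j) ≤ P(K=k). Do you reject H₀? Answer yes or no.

Exact binomial: n=22, k=16, p₀=1/2=0.5000
P(X=j) = C(n,j)·p₀^j·(1−p₀)^(n−j); p = Σ P(X=j) over j with P(X=j) ≤ P(X=16)
p-value (two-sided) = 0.05248
At α=0.01: p ≥ α → fail to reject H₀

reject H₀: no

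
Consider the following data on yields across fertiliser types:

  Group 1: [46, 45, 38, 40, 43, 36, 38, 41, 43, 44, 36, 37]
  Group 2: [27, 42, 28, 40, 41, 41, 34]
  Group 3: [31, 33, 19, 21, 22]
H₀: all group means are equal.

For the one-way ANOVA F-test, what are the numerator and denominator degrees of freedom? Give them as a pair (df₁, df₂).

degrees of freedom = [2, 21]

k = 3 groups, N = 24 total
df = (k−1, N−k) = (3−1, 24−3) = (2, 21)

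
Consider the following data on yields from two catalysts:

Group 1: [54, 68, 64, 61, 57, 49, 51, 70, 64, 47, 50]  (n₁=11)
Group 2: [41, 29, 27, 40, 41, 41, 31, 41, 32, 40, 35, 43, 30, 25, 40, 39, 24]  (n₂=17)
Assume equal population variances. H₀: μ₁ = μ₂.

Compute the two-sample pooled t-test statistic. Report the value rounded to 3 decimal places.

x̄₁=57.727, s₁=8.101, n₁=11
x̄₂=35.235, s₂=6.467, n₂=17
s_p² = [10·8.101² + 16·6.467²]/26 = 50.9708
SE = √(s_p²·(1/11+1/17)) = 2.7626
t = (57.727−35.235)/2.7626 = 8.1416
df = 26

test statistic = 8.142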